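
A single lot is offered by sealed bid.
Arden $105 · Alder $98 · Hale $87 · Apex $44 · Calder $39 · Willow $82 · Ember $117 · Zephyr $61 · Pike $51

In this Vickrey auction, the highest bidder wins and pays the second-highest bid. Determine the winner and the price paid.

Ember pays $105

Vickrey auction: the highest bidder wins and pays the second-highest bid.
Bids in order: 117 (Ember) > 105 (Arden) > 98 (Alder) > 87 (Hale) > 82 (Willow) > 61 (Zephyr) > …
Second-price: Ember pays Arden's bid of $105.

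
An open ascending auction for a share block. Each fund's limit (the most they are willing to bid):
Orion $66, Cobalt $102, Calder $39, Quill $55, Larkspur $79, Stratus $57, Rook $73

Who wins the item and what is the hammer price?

Limits ranked: 102 (Cobalt) > 79 (Larkspur) > 73 (Rook) > 66 (Orion) > 57 (Stratus) > 55 (Quill) > …
Larkspur is the last rival to drop out, at $79; Cobalt remains and wins at that price.

Cobalt wins at $79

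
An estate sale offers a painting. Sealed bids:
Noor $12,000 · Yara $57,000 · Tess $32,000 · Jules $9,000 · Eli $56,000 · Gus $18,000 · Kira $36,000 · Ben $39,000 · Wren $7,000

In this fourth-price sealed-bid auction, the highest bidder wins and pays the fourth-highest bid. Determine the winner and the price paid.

Yara pays $36,000

Bids ranked: 57,000 (Yara) > 56,000 (Eli) > 39,000 (Ben) > 36,000 (Kira) > 32,000 (Tess) > 18,000 (Gus) > …
Yara wins; payment is bid #4 in the ranking = $36,000.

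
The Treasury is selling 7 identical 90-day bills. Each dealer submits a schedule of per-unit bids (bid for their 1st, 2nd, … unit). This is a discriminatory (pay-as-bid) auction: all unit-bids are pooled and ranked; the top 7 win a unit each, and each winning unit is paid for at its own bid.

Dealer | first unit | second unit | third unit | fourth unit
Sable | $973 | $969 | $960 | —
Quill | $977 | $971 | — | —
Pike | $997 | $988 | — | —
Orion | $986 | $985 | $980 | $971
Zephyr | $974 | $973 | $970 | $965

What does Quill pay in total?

Quill pays $977

All unit-bids, highest first — top 7: 997 (Pike-1), 988 (Pike-2), 986 (Orion-1), 985 (Orion-2), 980 (Orion-3), 977 (Quill-1), 974 (Zephyr-1)
Next rejected bid: $973 (not a price — pay-as-bid).
Quill's winning unit-bids: 977 = $977.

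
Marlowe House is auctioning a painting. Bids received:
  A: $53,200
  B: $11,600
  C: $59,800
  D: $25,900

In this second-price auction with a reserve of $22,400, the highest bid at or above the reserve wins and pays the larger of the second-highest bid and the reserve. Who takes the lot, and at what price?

C pays $53,200

Rule: the highest bid at or above the reserve wins and pays the larger of the second-highest bid and the reserve.
Bids in order: 59,800 (C) > 53,200 (A) > 25,900 (D) > 11,600 (B)
Highest eligible bid: C at $59,800.
Second-highest bid $53,200 exceeds the reserve $22,400 → payment $53,200.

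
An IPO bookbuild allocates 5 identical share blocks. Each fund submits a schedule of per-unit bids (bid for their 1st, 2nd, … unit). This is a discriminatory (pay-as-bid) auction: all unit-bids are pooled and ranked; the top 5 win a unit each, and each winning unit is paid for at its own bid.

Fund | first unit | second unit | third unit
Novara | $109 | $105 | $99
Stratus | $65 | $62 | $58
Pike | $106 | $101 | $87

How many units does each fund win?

Pooled unit-bids ranked (top 5): 109 (Novara-1), 106 (Pike-1), 105 (Novara-2), 101 (Pike-2), 99 (Novara-3)
Next rejected bid: $87 (not a price — pay-as-bid).
Allocation: Novara 3, Pike 2.

Novara 3, Pike 2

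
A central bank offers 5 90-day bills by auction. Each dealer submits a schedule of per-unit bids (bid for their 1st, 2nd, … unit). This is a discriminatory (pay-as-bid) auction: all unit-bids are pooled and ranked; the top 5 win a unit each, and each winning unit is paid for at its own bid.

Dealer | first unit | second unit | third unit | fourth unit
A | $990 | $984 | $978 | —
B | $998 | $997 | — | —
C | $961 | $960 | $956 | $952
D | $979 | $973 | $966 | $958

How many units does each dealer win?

All unit-bids, highest first — top 5: 998 (B-1), 997 (B-2), 990 (A-1), 984 (A-2), 979 (D-1)
Next rejected bid: $978 (not a price — pay-as-bid).
Allocation: A 2, B 2, D 1.

A 2, B 2, D 1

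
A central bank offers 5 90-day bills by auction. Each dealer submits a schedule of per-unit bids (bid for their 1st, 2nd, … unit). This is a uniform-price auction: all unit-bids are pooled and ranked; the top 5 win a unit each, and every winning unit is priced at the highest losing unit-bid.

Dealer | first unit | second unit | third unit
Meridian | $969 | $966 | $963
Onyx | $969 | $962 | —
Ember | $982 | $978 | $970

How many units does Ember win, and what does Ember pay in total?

Ember: 3 units, pays $2,898

All unit-bids, highest first — top 5: 982 (Ember-1), 978 (Ember-2), 970 (Ember-3), 969 (Meridian-1), 969 (Onyx-1)
Highest rejected unit-bid = $966.
Ember wins 3 unit(s) at $966 each.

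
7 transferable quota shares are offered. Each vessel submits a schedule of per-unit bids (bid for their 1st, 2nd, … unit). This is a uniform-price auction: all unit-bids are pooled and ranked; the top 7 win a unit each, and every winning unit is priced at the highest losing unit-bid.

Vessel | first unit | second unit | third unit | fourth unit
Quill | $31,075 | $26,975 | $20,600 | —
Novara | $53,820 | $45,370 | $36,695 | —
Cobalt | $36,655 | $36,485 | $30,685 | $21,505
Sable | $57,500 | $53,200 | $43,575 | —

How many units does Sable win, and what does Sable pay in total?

Sable: 3 units, pays $109,455

All unit-bids, highest first — top 7: 57,500 (Sable-1), 53,820 (Novara-1), 53,200 (Sable-2), 45,370 (Novara-2), 43,575 (Sable-3), 36,695 (Novara-3), 36,655 (Cobalt-1)
Highest rejected unit-bid = $36,485.
Sable wins 3 unit(s) at $36,485 each.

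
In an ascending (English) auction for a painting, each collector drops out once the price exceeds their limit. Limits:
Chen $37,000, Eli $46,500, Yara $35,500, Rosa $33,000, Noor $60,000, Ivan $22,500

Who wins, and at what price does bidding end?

Noor wins at $46,500

Limits in order: 60,000 (Noor) > 46,500 (Eli) > 37,000 (Chen) > 35,500 (Yara) > 33,000 (Rosa) > 22,500 (Ivan)
Bidding ends when Eli exits at $46,500; Noor takes it.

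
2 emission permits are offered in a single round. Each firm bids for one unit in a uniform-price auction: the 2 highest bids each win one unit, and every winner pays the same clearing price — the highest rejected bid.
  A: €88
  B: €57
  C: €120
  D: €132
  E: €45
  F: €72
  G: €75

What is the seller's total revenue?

Ordering the bids: 132 (D), 120 (C), 88 (A), 75 (G), …
Winners (2 units): D, C.
First losing bid is A's €88, which sets the uniform price.
Total revenue = 2 × €88 = €176.

Total revenue: €176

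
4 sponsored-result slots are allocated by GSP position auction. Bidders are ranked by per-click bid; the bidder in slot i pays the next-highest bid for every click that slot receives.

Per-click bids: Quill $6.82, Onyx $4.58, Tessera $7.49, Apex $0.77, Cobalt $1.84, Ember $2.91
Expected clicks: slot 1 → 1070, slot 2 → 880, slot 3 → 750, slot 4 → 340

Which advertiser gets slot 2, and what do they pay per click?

Ranked by bid: $7.49 (Tessera) > $6.82 (Quill) > $4.58 (Onyx) > $2.91 (Ember) > $1.84 (Cobalt) > …
Slot 2 goes to the second-ranked bidder, Quill, who pays the next bid down: $4.58/click.

Quill; $4.58 per click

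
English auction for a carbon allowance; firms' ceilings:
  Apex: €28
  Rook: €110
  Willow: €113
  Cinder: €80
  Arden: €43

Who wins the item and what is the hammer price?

Willow wins at €110

Sorting limits: 113 (Willow) > 110 (Rook) > 80 (Cinder) > 43 (Arden) > 28 (Apex)
Rook is the last rival to drop out, at €110; Willow remains and wins at that price.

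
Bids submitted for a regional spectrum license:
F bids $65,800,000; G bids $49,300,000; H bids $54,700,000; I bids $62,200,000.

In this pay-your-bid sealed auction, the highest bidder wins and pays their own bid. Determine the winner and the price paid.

Sorting bids: 65,800,000 (F) > 62,200,000 (I) > 54,700,000 (H) > 49,300,000 (G)
F is highest → pays own bid, $65,800,000.

F pays $65,800,000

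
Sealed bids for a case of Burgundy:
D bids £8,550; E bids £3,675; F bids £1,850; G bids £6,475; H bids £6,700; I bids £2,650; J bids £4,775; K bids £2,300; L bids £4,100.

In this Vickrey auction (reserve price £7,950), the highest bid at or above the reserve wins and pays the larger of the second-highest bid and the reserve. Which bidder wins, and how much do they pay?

Rule: the highest bid at or above the reserve wins and pays the larger of the second-highest bid and the reserve.
Bids in order: 8,550 (D) > 6,700 (H) > 6,475 (G) > 4,775 (J) > 4,100 (L) > 3,675 (E) > …
D has the top bid at or above the reserve (£8,550).
Second-highest bid £6,700 is below the reserve £7,950, so the reserve binds → payment £7,950.

D pays £7,950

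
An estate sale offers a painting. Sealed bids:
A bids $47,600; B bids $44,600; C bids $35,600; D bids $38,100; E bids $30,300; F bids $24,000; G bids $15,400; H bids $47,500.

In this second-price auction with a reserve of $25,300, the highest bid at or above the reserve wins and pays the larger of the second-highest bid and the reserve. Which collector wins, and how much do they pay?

Bids ranked: 47,600 (A) > 47,500 (H) > 44,600 (B) > 38,100 (D) > 35,600 (C) > 30,300 (E) > …
Highest eligible bid: A at $47,600.
Second-highest bid $47,500 exceeds the reserve $25,300 → payment $47,500.

A pays $47,500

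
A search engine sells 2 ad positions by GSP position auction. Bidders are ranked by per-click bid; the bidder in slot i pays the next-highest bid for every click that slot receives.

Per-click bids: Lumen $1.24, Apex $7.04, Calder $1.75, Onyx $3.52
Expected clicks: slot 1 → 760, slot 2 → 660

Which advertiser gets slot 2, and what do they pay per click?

Onyx; $1.75 per click

Ranked by bid: $7.04 (Apex) > $3.52 (Onyx) > $1.75 (Calder) > …
Slot 2 goes to the second-ranked bidder, Onyx, who pays the next bid down: $1.75/click.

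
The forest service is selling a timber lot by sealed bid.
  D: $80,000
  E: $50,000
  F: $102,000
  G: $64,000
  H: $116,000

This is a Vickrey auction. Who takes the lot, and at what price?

H pays $102,000

Sorting bids: 116,000 (H) > 102,000 (F) > 80,000 (D) > 64,000 (G) > 50,000 (E)
Second-price: H pays F's bid of $102,000.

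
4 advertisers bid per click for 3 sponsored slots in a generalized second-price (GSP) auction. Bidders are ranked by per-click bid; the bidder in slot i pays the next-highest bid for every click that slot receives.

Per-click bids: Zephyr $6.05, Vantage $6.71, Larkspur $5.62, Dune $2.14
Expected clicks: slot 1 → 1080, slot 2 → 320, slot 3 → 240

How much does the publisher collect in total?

Total revenue: $8846.00

Sorting advertisers: $6.71 (Vantage) > $6.05 (Zephyr) > $5.62 (Larkspur) > $2.14 (Dune)
Slot 1: Vantage pays $6.05 × 1080 = $6534.00
Slot 2: Zephyr pays $5.62 × 320 = $1798.40
Slot 3: Larkspur pays $2.14 × 240 = $513.60
Total = $8846.00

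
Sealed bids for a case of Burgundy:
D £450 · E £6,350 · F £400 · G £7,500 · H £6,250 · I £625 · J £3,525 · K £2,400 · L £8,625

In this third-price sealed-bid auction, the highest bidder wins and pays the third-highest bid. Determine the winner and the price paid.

Bids ranked: 8,625 (L) > 7,500 (G) > 6,350 (E) > 6,250 (H) > 3,525 (J) > 2,400 (K) > …
L is highest; pays the third-highest bid, £6,350.

L pays £6,350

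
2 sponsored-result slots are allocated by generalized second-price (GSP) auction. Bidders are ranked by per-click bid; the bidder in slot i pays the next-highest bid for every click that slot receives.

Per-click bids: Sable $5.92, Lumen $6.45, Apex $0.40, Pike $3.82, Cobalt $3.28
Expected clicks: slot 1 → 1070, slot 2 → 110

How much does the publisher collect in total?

Total revenue: $6754.60

Sorting advertisers: $6.45 (Lumen) > $5.92 (Sable) > $3.82 (Pike) > …
Slot 1: Lumen pays $5.92 × 1070 = $6334.40
Slot 2: Sable pays $3.82 × 110 = $420.20
Total = $6754.60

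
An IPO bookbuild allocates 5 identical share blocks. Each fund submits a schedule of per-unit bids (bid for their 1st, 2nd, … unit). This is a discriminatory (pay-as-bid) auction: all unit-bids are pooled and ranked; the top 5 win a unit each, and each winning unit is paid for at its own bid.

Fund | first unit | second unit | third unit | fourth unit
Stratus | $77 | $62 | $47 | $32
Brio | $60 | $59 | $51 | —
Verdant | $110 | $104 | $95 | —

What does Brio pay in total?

Brio pays $0

Merging the schedules and taking the best 5: 110 (Verdant-1), 104 (Verdant-2), 95 (Verdant-3), 77 (Stratus-1), 62 (Stratus-2)
Next rejected bid: $60 (not a price — pay-as-bid).
Brio wins no units.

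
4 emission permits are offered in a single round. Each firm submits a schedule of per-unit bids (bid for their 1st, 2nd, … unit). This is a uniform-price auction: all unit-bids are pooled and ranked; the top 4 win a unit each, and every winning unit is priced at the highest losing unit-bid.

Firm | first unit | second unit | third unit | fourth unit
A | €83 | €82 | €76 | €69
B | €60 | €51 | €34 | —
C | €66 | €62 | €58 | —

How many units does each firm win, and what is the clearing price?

All unit-bids, highest first — top 4: 83 (A-1), 82 (A-2), 76 (A-3), 69 (A-4)
Highest rejected unit-bid = €66.
Allocation: A 4.

A 4; clearing price €66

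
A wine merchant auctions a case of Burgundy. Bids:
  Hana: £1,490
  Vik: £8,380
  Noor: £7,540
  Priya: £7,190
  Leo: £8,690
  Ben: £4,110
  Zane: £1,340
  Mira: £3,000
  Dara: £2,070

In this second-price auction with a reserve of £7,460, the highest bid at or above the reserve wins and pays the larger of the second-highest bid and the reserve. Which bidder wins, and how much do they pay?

Leo pays £8,380

Bids ranked: 8,690 (Leo) > 8,380 (Vik) > 7,540 (Noor) > 7,190 (Priya) > 4,110 (Ben) > 3,000 (Mira) > …
Leo has the top bid at or above the reserve (£8,690).
Second-highest bid £8,380 exceeds the reserve £7,460 → payment £8,380.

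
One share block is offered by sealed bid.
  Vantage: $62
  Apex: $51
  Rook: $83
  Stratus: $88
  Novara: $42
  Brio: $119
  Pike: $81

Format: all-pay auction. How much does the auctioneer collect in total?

Sorting bids: 119 (Brio) > 88 (Stratus) > 83 (Rook) > 81 (Pike) > 62 (Vantage) > 51 (Apex) > …
Every bidder forfeits their bid regardless of winning.
Revenue = 62 + 51 + 83 + 88 + 42 + 119 + 81 = $526.

Total revenue: $526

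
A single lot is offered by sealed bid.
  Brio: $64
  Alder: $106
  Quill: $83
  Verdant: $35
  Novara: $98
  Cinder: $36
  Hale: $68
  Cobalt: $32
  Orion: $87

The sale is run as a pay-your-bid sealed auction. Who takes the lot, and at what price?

Pay-your-bid sealed auction: the highest bidder wins and pays their own bid.
Bids in order: 106 (Alder) > 98 (Novara) > 87 (Orion) > 83 (Quill) > 68 (Hale) > 64 (Brio) > …
Alder is highest → pays own bid, $106.

Alder pays $106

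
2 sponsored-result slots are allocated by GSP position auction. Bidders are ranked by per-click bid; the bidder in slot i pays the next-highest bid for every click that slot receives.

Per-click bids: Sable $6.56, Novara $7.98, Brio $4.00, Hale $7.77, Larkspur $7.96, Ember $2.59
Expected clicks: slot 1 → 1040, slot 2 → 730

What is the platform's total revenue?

Total revenue: $13950.50

Ranked by bid: $7.98 (Novara) > $7.96 (Larkspur) > $7.77 (Hale) > …
Slot 1: Novara pays $7.96 × 1040 = $8278.40
Slot 2: Larkspur pays $7.77 × 730 = $5672.10
Total = $13950.50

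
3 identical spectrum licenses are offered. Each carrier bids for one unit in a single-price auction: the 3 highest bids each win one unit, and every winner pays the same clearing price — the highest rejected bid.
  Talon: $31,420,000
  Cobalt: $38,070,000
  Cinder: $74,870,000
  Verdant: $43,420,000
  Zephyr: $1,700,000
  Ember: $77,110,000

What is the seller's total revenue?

Sorting: 77,110,000 (Ember), 74,870,000 (Cinder), 43,420,000 (Verdant), 38,070,000 (Cobalt), 31,420,000 (Talon), …
Winners (3 units): Ember, Cinder, Verdant.
Clearing price = highest rejected bid = $38,070,000.
Total revenue = 3 × $38,070,000 = $114,210,000.

Total revenue: $114,210,000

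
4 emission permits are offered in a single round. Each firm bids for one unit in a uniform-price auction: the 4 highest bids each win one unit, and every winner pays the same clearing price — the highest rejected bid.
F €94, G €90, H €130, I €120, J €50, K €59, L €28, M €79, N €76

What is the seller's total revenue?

Total revenue: €316

Sorting: 130 (H), 120 (I), 94 (F), 90 (G), 79 (M), 76 (N), …
Top 4: H, I, F, G.
Clearing price = highest rejected bid = €79.
Total revenue = 4 × €79 = €316.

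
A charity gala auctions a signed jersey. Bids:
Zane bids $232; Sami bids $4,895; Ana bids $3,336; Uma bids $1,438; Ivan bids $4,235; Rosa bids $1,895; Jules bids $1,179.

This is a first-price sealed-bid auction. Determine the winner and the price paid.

Sami pays $4,895

Bids ranked: 4,895 (Sami) > 4,235 (Ivan) > 3,336 (Ana) > 1,895 (Rosa) > 1,438 (Uma) > 1,179 (Jules) > …
First-price: Sami pays what they bid, $4,895.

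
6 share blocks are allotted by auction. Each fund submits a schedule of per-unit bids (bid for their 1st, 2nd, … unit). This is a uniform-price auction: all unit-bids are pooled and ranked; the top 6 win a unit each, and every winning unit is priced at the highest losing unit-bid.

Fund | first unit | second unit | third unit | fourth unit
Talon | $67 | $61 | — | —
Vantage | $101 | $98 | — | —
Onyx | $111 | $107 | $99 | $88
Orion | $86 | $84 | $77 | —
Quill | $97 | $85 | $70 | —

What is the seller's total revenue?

Total revenue: $528

Merging the schedules and taking the best 6: 111 (Onyx-1), 107 (Onyx-2), 101 (Vantage-1), 99 (Onyx-3), 98 (Vantage-2), 97 (Quill-1)
The (k+1)-th unit-bid is $88.
Allocation: Onyx 3, Quill 1, Vantage 2. Every unit priced at $88.
Revenue = 6 × 88 = $528.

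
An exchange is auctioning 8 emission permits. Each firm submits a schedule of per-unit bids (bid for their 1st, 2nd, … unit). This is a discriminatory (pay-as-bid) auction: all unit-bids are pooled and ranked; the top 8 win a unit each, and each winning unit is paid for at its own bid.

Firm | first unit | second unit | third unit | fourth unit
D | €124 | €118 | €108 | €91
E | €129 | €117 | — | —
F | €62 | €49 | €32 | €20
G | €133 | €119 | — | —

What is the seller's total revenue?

Merging the schedules and taking the best 8: 133 (G-1), 129 (E-1), 124 (D-1), 119 (G-2), 118 (D-2), 117 (E-2), 108 (D-3), 91 (D-4)
Next rejected bid: €62 (not a price — pay-as-bid).
Each winning unit pays its own bid.
Revenue = 133 + 129 + 124 + 119 + 118 + 117 + 108 + 91 = €939.

Total revenue: €939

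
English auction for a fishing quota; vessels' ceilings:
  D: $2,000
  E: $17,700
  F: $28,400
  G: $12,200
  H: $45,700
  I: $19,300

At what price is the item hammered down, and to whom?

Open ascending-bid auction: the price rises until one bidder remains; the winner pays the price at which the last rival dropped out.
Limits in order: 45,700 (H) > 28,400 (F) > 19,300 (I) > 17,700 (E) > 12,200 (G) > 2,000 (D)
F is the last rival to drop out, at $28,400; H remains and wins at that price.

H wins at $28,400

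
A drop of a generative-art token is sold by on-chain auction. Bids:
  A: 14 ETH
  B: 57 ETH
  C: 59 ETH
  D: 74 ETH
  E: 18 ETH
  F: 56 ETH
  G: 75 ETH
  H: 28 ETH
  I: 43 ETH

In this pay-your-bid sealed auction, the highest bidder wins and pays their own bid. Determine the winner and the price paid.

Rule: the highest bidder wins and pays their own bid.
Sorting bids: 75 (G) > 74 (D) > 59 (C) > 57 (B) > 56 (F) > 43 (I) > …
G has the highest bid and pays exactly that: 75 ETH.

G pays 75 ETH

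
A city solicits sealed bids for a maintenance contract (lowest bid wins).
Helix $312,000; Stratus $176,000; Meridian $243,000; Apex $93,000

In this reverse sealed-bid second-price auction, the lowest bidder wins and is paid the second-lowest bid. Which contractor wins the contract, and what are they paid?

Apex is paid $176,000

Reverse sealed-bid second-price auction: the lowest bidder wins and is paid the second-lowest bid.
Sorting bids: 93,000 (Apex) < 176,000 (Stratus) < 243,000 (Meridian) < 312,000 (Helix)
Apex wins with the lowest bid; price is set by the runner-up at $176,000.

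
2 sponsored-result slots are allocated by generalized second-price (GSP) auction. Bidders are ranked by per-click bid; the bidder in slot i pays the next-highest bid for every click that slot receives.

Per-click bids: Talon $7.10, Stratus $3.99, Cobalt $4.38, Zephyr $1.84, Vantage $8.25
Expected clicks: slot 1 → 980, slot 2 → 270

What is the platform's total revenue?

Ranked by bid: $8.25 (Vantage) > $7.10 (Talon) > $4.38 (Cobalt) > …
Slot 1: Vantage pays $7.10 × 980 = $6958.00
Slot 2: Talon pays $4.38 × 270 = $1182.60
Total = $8140.60

Total revenue: $8140.60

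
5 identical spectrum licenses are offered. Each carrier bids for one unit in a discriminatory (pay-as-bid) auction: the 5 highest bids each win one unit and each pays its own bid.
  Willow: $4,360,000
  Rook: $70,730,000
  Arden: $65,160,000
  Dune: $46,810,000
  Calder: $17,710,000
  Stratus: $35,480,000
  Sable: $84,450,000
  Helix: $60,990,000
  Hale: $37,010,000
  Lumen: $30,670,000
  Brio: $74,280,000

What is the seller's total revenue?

Total revenue: $355,610,000

Sorting: 84,450,000 (Sable), 74,280,000 (Brio), 70,730,000 (Rook), 65,160,000 (Arden), 60,990,000 (Helix), 46,810,000 (Dune), 37,010,000 (Hale), …
The 5 highest are Sable, Brio, Rook, Arden, Helix.
Total revenue = 84,450,000 + 74,280,000 + 70,730,000 + 65,160,000 + 60,990,000 = $355,610,000.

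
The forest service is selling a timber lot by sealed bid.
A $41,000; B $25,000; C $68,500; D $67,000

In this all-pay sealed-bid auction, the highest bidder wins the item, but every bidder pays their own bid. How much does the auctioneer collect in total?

Total revenue: $201,500

Bids in order: 68,500 (C) > 67,000 (D) > 41,000 (A) > 25,000 (B)
C wins with the top bid; all bids are sunk regardless.
Every bidder forfeits their bid regardless of winning.
Revenue = 41,000 + 25,000 + 68,500 + 67,000 = $201,500.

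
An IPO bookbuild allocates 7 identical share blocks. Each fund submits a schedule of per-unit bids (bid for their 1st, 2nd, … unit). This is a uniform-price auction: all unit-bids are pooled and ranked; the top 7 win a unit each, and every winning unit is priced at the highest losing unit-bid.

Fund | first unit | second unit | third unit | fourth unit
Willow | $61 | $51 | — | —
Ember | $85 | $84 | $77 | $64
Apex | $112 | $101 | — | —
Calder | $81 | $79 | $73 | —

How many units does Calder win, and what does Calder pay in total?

Merging the schedules and taking the best 7: 112 (Apex-1), 101 (Apex-2), 85 (Ember-1), 84 (Ember-2), 81 (Calder-1), 79 (Calder-2), 77 (Ember-3)
First bid not allocated: $73.
Calder wins 2 unit(s) at $73 each.

Calder: 2 units, pays $146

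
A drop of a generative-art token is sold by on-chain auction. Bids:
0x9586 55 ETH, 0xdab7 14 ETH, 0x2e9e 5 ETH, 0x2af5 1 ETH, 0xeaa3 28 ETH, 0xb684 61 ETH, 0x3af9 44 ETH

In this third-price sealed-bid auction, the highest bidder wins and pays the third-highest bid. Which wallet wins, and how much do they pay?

Bids in order: 61 (0xb684) > 55 (0x9586) > 44 (0x3af9) > 28 (0xeaa3) > 14 (0xdab7) > 5 (0x2e9e) > …
0xb684 wins; payment is bid #3 in the ranking = 44 ETH.

0xb684 pays 44 ETH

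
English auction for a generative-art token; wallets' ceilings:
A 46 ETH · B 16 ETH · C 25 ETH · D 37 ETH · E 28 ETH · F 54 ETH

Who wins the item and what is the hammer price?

Sorting limits: 54 (F) > 46 (A) > 37 (D) > 28 (E) > 25 (C) > 16 (B)
Bidding ends when A exits at 46 ETH; F takes it.

F wins at 46 ETH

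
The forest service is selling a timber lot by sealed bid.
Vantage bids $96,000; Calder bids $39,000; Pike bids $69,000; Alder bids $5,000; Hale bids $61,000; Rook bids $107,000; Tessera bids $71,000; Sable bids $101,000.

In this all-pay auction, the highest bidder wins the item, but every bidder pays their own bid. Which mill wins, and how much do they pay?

Bids ranked: 107,000 (Rook) > 101,000 (Sable) > 96,000 (Vantage) > 71,000 (Tessera) > 69,000 (Pike) > 61,000 (Hale) > …
Rook wins with the top bid; all bids are sunk regardless.

Rook pays $107,000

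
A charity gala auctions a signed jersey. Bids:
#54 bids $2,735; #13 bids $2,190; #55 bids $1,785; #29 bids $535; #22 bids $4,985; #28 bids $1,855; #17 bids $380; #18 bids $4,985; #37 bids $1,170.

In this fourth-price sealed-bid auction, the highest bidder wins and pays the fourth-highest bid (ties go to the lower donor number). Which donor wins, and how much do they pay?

#18 pays $2,190

Rule: the highest bidder wins and pays the fourth-highest bid.
Bids in order: 4,985 (#18) > 4,985 (#22) > 2,735 (#54) > 2,190 (#13) > 1,855 (#28) > 1,785 (#55) > …
Tie at $4,985 → #18 wins by tie-break.
#18 is highest; pays the fourth-highest bid, $2,190.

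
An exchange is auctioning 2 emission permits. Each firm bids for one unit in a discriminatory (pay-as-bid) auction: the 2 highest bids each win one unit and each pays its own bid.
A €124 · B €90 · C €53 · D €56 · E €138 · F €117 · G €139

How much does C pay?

C pays €0

Ordering the bids: 139 (G), 138 (E), 124 (A), 117 (F), …
The 2 highest are G, E.
C does not win → €0.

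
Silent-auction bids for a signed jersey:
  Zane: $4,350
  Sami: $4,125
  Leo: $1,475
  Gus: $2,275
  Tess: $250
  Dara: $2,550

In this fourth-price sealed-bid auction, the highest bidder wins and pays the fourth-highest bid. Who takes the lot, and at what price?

Bids in order: 4,350 (Zane) > 4,125 (Sami) > 2,550 (Dara) > 2,275 (Gus) > 1,475 (Leo) > 250 (Tess)
Zane wins; payment is bid #4 in the ranking = $2,275.

Zane pays $2,275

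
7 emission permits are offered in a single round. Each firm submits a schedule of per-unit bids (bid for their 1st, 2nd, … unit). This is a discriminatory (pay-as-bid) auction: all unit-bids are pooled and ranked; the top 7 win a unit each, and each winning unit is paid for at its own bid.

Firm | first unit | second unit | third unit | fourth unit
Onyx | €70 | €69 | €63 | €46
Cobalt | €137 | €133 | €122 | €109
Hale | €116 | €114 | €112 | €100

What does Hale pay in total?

Merging the schedules and taking the best 7: 137 (Cobalt-1), 133 (Cobalt-2), 122 (Cobalt-3), 116 (Hale-1), 114 (Hale-2), 112 (Hale-3), 109 (Cobalt-4)
Next rejected bid: €100 (not a price — pay-as-bid).
Hale's winning unit-bids: 116 + 114 + 112 = €342.

Hale pays €342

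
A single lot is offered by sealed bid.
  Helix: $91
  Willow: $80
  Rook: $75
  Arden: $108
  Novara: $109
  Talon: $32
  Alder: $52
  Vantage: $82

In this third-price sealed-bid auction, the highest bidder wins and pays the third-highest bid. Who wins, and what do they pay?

Sorting bids: 109 (Novara) > 108 (Arden) > 91 (Helix) > 82 (Vantage) > 80 (Willow) > 75 (Rook) > …
Novara wins; payment is bid #3 in the ranking = $91.

Novara pays $91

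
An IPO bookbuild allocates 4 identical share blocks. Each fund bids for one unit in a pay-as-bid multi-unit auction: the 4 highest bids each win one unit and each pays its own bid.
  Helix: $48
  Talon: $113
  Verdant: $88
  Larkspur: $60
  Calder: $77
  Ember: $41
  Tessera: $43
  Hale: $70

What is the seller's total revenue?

Total revenue: $348

Bids ranked high→low: 113 (Talon), 88 (Verdant), 77 (Calder), 70 (Hale), 60 (Larkspur), 48 (Helix), …
The 4 highest are Talon, Verdant, Calder, Hale.
Total revenue = 113 + 88 + 77 + 70 = $348.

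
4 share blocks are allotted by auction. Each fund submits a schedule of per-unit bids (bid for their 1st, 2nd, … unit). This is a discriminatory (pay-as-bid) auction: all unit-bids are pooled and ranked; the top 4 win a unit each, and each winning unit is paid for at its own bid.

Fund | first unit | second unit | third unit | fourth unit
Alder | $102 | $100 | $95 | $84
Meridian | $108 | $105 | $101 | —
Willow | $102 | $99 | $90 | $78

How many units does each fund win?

All unit-bids, highest first — top 4: 108 (Meridian-1), 105 (Meridian-2), 102 (Alder-1), 102 (Willow-1)
Next rejected bid: $101 (not a price — pay-as-bid).
Allocation: Alder 1, Meridian 2, Willow 1.

Alder 1, Meridian 2, Willow 1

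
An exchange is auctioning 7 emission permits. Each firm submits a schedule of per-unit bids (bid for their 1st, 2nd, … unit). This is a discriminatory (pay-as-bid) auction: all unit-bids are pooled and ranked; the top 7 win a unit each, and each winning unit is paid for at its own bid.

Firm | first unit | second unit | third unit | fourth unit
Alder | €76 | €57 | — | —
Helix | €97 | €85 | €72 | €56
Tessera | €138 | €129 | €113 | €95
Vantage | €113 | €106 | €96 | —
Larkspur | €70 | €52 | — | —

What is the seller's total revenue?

Merging the schedules and taking the best 7: 138 (Tessera-1), 129 (Tessera-2), 113 (Tessera-3), 113 (Vantage-1), 106 (Vantage-2), 97 (Helix-1), 96 (Vantage-3)
Next rejected bid: €95 (not a price — pay-as-bid).
Each winning unit pays its own bid.
Revenue = 138 + 129 + 113 + 113 + 106 + 97 + 96 = €792.

Total revenue: €792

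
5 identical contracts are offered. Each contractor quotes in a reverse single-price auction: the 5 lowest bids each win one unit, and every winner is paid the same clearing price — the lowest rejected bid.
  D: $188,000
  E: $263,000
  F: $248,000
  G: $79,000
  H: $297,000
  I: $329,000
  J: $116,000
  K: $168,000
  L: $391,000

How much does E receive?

Ordering the bids: 79,000 (G), 116,000 (J), 168,000 (K), 188,000 (D), 248,000 (F), 263,000 (E), 297,000 (H), …
The 5 lowest are G, J, K, D, F.
First losing bid is E's $263,000, which sets the uniform price.
E does not win → is paid $0.

E is paid $0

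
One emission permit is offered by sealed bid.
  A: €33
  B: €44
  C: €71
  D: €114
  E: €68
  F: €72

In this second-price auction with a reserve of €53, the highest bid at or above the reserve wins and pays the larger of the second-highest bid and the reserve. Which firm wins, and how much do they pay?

D pays €72

Bids ranked: 114 (D) > 72 (F) > 71 (C) > 68 (E) > 44 (B) > 33 (A)
D has the top bid at or above the reserve (€114).
Second-highest bid €72 exceeds the reserve €53 → payment €72.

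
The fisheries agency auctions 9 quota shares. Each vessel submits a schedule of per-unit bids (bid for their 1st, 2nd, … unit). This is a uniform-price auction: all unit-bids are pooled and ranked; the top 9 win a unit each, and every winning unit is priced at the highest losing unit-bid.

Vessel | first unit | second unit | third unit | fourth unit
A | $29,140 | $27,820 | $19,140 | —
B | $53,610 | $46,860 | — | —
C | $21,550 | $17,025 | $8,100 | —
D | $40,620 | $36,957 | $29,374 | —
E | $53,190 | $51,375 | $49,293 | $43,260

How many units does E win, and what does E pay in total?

E: 4 units, pays $116,560

All unit-bids, highest first — top 9: 53,610 (B-1), 53,190 (E-1), 51,375 (E-2), 49,293 (E-3), 46,860 (B-2), 43,260 (E-4), 40,620 (D-1), 36,957 (D-2), 29,374 (D-3)
The (k+1)-th unit-bid is $29,140.
E wins 4 unit(s) at $29,140 each.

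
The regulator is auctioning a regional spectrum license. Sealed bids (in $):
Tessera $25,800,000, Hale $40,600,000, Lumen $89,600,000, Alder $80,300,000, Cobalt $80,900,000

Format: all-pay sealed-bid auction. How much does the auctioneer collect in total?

All-pay sealed-bid auction: the highest bidder wins the item, but every bidder pays their own bid.
Sorting bids: 89,600,000 (Lumen) > 80,900,000 (Cobalt) > 80,300,000 (Alder) > 40,600,000 (Hale) > 25,800,000 (Tessera)
Every bidder forfeits their bid regardless of winning.
Revenue = 25,800,000 + 40,600,000 + 89,600,000 + 80,300,000 + 80,900,000 = $317,200,000.

Total revenue: $317,200,000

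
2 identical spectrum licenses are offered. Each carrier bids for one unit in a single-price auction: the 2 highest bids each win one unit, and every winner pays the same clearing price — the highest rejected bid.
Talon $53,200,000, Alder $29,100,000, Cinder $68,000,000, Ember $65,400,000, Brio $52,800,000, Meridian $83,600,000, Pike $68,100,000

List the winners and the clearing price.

Meridian, Pike; each pays $68,000,000

Sorting: 83,600,000 (Meridian), 68,100,000 (Pike), 68,000,000 (Cinder), 65,400,000 (Ember), …
Top 2: Meridian, Pike.
Highest unsuccessful bid: $68,000,000 → clearing price.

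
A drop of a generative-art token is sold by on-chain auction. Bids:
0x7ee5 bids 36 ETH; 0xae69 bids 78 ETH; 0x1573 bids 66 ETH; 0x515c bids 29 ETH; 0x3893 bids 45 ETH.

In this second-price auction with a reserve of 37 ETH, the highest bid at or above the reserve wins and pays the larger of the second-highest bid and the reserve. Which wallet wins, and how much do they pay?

Bids ranked: 78 (0xae69) > 66 (0x1573) > 45 (0x3893) > 36 (0x7ee5) > 29 (0x515c)
Highest eligible bid: 0xae69 at 78 ETH.
max(second-highest 66 ETH, reserve 37 ETH) = 66 ETH; the reserve does not bind.

0xae69 pays 66 ETH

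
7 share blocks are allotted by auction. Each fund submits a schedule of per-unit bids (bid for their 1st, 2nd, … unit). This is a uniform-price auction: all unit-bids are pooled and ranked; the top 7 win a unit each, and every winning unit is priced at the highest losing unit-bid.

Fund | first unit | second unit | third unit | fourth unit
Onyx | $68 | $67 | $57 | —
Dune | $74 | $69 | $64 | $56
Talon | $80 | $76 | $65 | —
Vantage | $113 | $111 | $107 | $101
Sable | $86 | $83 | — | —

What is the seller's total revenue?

Total revenue: $532

All unit-bids, highest first — top 7: 113 (Vantage-1), 111 (Vantage-2), 107 (Vantage-3), 101 (Vantage-4), 86 (Sable-1), 83 (Sable-2), 80 (Talon-1)
Highest rejected unit-bid = $76.
Allocation: Sable 2, Talon 1, Vantage 4. Every unit priced at $76.
Revenue = 7 × 76 = $532.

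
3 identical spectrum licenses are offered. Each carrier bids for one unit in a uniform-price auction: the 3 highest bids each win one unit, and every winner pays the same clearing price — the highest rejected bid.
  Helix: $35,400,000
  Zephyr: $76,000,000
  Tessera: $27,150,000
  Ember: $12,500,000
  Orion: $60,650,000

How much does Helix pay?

Sorting: 76,000,000 (Zephyr), 60,650,000 (Orion), 35,400,000 (Helix), 27,150,000 (Tessera), 12,500,000 (Ember)
Winners (3 units): Zephyr, Orion, Helix.
First losing bid is Tessera's $27,150,000, which sets the uniform price.
Helix wins → pays $27,150,000.

Helix pays $27,150,000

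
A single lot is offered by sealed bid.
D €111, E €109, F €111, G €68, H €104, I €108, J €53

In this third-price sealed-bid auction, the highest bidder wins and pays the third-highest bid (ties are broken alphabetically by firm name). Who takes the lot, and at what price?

Third-price sealed-bid auction: the highest bidder wins and pays the third-highest bid.
Bids ranked: 111 (D) > 111 (F) > 109 (E) > 108 (I) > 104 (H) > 68 (G) > …
Tie at €111 → D wins by tie-break.
D wins; payment is bid #3 in the ranking = €109.

D pays €109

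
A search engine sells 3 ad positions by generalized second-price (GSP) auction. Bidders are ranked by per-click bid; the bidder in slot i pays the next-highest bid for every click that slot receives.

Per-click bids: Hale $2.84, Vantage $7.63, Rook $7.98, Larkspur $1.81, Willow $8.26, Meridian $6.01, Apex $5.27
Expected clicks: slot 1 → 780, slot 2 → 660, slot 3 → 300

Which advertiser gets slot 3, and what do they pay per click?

Vantage; $6.01 per click

Sorting advertisers: $8.26 (Willow) > $7.98 (Rook) > $7.63 (Vantage) > $6.01 (Meridian) > …
Slot 3 goes to the third-ranked bidder, Vantage, who pays the next bid down: $6.01/click.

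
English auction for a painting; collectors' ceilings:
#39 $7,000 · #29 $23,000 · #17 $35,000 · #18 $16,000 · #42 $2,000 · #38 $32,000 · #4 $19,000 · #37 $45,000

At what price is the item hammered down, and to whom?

Limits ranked: 45,000 (#37) > 35,000 (#17) > 32,000 (#38) > 23,000 (#29) > 19,000 (#4) > 16,000 (#18) > …
Bidding ends when #17 exits at $35,000; #37 takes it.

#37 wins at $35,000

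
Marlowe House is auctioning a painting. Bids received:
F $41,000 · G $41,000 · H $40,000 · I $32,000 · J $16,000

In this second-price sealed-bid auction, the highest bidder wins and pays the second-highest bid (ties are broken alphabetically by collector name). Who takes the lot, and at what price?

Bids in order: 41,000 (F) > 41,000 (G) > 40,000 (H) > 32,000 (I) > 16,000 (J)
Tie at $41,000 → F wins by tie-break.
Second-price: F pays G's bid of $41,000.

F pays $41,000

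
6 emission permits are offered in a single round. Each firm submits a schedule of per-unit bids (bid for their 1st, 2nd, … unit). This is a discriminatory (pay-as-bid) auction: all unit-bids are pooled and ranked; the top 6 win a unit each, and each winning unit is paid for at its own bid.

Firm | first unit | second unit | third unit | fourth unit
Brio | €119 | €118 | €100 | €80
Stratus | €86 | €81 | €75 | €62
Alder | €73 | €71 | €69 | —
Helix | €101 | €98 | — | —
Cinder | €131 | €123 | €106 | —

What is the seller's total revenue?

Total revenue: €698

All unit-bids, highest first — top 6: 131 (Cinder-1), 123 (Cinder-2), 119 (Brio-1), 118 (Brio-2), 106 (Cinder-3), 101 (Helix-1)
Next rejected bid: €100 (not a price — pay-as-bid).
Each winning unit pays its own bid.
Revenue = 131 + 123 + 119 + 118 + 106 + 101 = €698.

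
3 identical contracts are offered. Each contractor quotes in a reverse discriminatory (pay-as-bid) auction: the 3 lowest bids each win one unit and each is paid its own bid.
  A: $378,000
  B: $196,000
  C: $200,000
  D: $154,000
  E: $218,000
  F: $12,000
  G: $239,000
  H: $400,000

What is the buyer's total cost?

Total cost: $362,000

Bids ranked low→high: 12,000 (F), 154,000 (D), 196,000 (B), 200,000 (C), 218,000 (E), …
The 3 lowest are F, D, B.
Total cost = 12,000 + 154,000 + 196,000 = $362,000.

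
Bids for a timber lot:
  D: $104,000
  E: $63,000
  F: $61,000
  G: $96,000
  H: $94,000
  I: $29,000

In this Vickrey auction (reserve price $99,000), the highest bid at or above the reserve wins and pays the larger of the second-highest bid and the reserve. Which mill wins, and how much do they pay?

Sorting bids: 104,000 (D) > 96,000 (G) > 94,000 (H) > 63,000 (E) > 61,000 (F) > 29,000 (I)
Highest eligible bid: D at $104,000.
max(second-highest $96,000, reserve $99,000) = $99,000.

D pays $99,000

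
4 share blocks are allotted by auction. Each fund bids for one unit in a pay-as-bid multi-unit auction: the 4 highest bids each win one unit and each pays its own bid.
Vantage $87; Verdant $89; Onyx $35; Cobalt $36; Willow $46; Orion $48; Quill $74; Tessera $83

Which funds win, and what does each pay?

Verdant $89, Vantage $87, Tessera $83, Quill $74

Ordering the bids: 89 (Verdant), 87 (Vantage), 83 (Tessera), 74 (Quill), 48 (Orion), 46 (Willow), …
Top 4: Verdant, Vantage, Tessera, Quill.
Each winner pays its own bid: Verdant $89, Vantage $87, Tessera $83, Quill $74.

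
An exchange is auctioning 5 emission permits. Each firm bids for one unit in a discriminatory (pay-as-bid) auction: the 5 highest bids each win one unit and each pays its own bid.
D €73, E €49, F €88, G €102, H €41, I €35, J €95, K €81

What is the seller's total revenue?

Total revenue: €439

Ordering the bids: 102 (G), 95 (J), 88 (F), 81 (K), 73 (D), 49 (E), 41 (H), …
Top 5: G, J, F, K, D.
Total revenue = 102 + 95 + 88 + 81 + 73 = €439.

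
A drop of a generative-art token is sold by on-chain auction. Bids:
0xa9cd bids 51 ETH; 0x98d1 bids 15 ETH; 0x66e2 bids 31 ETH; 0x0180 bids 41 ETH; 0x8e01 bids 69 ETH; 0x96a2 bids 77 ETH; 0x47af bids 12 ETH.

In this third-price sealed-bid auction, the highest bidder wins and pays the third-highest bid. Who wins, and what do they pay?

0x96a2 pays 51 ETH

Rule: the highest bidder wins and pays the third-highest bid.
Bids in order: 77 (0x96a2) > 69 (0x8e01) > 51 (0xa9cd) > 41 (0x0180) > 31 (0x66e2) > 15 (0x98d1) > …
0x96a2 wins; payment is bid #3 in the ranking = 51 ETH.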